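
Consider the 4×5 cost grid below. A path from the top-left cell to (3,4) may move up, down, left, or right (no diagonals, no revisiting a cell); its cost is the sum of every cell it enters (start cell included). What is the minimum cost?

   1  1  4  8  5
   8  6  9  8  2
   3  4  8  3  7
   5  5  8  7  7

35

Path r0c0 r0c1 r0c2 r0c3 r0c4 r1c4 r2c4 r3c4: 1 + 1 + 4 + 8 + 5 + 2 + 7 + 7 = 35.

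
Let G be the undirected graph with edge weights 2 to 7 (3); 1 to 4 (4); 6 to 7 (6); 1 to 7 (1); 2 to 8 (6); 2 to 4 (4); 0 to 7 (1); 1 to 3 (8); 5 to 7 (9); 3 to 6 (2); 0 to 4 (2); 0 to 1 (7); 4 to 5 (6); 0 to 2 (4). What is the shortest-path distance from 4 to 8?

Some routes from 4 to 8:
4 -> 1 -> 7 -> 2 -> 8: 4 + 1 + 3 + 6 = 14
4 -> 2 -> 8: 4 + 6 = 10
4 -> 0 -> 2 -> 8: 2 + 4 + 6 = 12
4 -> 0 -> 7 -> 2 -> 8: 2 + 1 + 3 + 6 = 12
4 -> 1 -> 7 -> 0 -> 2 -> 8: 4 + 1 + 1 + 4 + 6 = 16
Best route has total 10.

10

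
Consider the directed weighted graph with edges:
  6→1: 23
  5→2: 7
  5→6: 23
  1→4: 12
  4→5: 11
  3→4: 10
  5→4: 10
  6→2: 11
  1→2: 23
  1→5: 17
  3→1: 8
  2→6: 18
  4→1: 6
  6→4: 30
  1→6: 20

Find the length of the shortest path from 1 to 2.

23

Some routes from 1 to 2:
1-5-2: 17 + 7 = 24
1-4-5-6-2: 12 + 11 + 23 + 11 = 57
1-4-5-2: 12 + 11 + 7 = 30
1-5-6-2: 17 + 23 + 11 = 51
1-2: 23
1-6-2: 20 + 11 = 31
The minimum is 23.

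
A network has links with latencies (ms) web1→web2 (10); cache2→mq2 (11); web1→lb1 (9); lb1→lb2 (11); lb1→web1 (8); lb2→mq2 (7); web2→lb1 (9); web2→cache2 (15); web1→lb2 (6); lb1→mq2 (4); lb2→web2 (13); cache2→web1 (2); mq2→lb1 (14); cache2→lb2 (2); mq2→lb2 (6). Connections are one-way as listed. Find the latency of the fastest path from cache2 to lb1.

Some routes from cache2 to lb1:
cache2-lb2-web2-lb1: 2 + 13 + 9 = 24
cache2-web1-lb2-mq2-lb1: 2 + 6 + 7 + 14 = 29
cache2-lb2-mq2-lb1: 2 + 7 + 14 = 23
cache2-web1-web2-lb1: 2 + 10 + 9 = 21
cache2-mq2-lb1: 11 + 14 = 25
cache2-web1-lb1: 2 + 9 = 11
Shortest: 11 ms.

11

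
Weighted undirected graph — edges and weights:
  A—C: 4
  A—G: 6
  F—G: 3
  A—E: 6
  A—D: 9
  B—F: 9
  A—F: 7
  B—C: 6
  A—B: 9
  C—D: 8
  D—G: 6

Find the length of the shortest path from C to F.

Checking several routes:
C - A - G - F: 4 + 6 + 3 = 13
C - A - F: 4 + 7 = 11
C - B - F: 6 + 9 = 15
The minimum is 11.

11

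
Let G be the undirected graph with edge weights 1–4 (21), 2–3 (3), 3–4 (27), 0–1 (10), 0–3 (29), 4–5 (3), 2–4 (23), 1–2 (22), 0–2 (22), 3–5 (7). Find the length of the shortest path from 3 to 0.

A few of the 3→0 routes:
3→5→4→2→0: 7 + 3 + 23 + 22 = 55
3→5→4→1→0: 7 + 3 + 21 + 10 = 41
3→2→1→0: 3 + 22 + 10 = 35
3→0: 29
3→2→0: 3 + 22 = 25
Shortest: 25.

25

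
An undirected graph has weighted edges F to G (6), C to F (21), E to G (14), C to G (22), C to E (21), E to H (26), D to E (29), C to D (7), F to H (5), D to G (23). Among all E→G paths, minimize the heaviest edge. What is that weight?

A few of the E→G routes:
E-G: max(14) = 14
E-C-D-G: max(21, 7, 23) = 23
E-C-F-G: max(21, 21, 6) = 21
E-H-F-G: max(26, 5, 6) = 26
E-C-G: max(21, 22) = 22
The minimum achievable maximum is 14.

14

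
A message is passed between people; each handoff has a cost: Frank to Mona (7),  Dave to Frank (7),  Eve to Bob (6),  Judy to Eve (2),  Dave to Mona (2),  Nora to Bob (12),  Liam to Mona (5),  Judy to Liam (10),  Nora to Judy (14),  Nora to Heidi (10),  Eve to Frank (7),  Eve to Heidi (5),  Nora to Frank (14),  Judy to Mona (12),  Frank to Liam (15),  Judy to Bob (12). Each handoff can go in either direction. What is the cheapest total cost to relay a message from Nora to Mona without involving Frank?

Comparing a few candidate routes:
Nora -> Heidi -> Eve -> Judy -> Mona: 10 + 5 + 2 + 12 = 29
Nora -> Bob -> Eve -> Judy -> Liam -> Mona: 12 + 6 + 2 + 10 + 5 = 35
Nora -> Judy -> Mona: 14 + 12 = 26
Nora -> Bob -> Eve -> Judy -> Mona: 12 + 6 + 2 + 12 = 32
Nora -> Judy -> Liam -> Mona: 14 + 10 + 5 = 29
Nora -> Heidi -> Eve -> Judy -> Liam -> Mona: 10 + 5 + 2 + 10 + 5 = 32
Best route has total 26.

26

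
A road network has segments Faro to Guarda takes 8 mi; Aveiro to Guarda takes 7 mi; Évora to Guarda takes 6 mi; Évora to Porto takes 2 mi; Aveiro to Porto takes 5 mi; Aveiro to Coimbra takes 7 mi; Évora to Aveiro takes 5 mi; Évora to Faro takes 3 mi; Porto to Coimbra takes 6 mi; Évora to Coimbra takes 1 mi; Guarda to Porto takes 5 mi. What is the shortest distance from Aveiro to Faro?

A few of the Aveiro→Faro routes:
Aveiro → Porto → Évora → Faro: 5 + 2 + 3 = 10
Aveiro → Coimbra → Évora → Faro: 7 + 1 + 3 = 11
Aveiro → Guarda → Faro: 7 + 8 = 15
Aveiro → Évora → Faro: 5 + 3 = 8
Aveiro → Porto → Coimbra → Évora → Faro: 5 + 6 + 1 + 3 = 15
The minimum is 8 mi.

8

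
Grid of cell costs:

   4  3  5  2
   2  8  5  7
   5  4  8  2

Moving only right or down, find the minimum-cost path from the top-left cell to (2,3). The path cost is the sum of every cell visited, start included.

Take r0c0 r0c1 r0c2 r0c3 r1c3 r2c3 for a total of 4 + 3 + 5 + 2 + 7 + 2 = 23.

23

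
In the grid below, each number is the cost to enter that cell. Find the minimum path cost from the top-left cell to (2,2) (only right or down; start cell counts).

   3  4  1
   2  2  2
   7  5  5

14

One optimal route is (0,0)→(1,0)→(1,1)→(1,2)→(2,2).
Its cost is 3 + 2 + 2 + 2 + 5 = 14.
(Top row then right column would cost 15.)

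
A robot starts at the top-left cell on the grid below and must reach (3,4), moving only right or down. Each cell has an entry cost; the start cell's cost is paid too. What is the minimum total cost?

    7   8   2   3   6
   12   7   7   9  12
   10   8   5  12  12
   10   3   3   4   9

Path [0,0]→[0,1]→[0,2]→[1,2]→[2,2]→[3,2]→[3,3]→[3,4]: 7 + 8 + 2 + 7 + 5 + 3 + 4 + 9 = 45.
(Top row then right column would cost 59.)

45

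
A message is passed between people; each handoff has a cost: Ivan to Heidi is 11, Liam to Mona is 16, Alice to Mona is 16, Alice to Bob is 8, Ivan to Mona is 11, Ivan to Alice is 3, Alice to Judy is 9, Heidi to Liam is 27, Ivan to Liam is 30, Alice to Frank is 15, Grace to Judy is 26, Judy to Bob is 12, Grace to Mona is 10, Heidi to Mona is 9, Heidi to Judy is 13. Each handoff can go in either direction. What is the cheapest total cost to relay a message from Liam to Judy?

38

A few of the Liam→Judy routes:
Liam→Mona→Ivan→Alice→Judy: 16 + 11 + 3 + 9 = 39
Liam→Mona→Heidi→Judy: 16 + 9 + 13 = 38
Liam→Heidi→Judy: 27 + 13 = 40
The minimum is 38.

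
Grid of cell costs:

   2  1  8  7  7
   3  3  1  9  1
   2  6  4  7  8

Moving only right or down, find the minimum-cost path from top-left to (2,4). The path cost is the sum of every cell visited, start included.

Take [0,0] [0,1] [1,1] [1,2] [1,3] [1,4] [2,4] for a total of 2 + 1 + 3 + 1 + 9 + 1 + 8 = 25.
(Top row then right column would cost 34.)

25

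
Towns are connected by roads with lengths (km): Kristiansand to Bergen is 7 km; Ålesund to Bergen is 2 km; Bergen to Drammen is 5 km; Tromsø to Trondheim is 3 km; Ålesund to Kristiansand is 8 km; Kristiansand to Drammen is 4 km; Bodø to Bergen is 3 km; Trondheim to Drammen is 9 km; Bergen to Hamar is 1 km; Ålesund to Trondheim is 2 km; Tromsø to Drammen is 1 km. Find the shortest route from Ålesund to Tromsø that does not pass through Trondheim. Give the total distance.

Checking several routes:
Ålesund -> Bergen -> Kristiansand -> Drammen -> Tromsø: 2 + 7 + 4 + 1 = 14
Ålesund -> Bergen -> Drammen -> Tromsø: 2 + 5 + 1 = 8
Ålesund -> Kristiansand -> Drammen -> Tromsø: 8 + 4 + 1 = 13
The minimum is 8 km.

8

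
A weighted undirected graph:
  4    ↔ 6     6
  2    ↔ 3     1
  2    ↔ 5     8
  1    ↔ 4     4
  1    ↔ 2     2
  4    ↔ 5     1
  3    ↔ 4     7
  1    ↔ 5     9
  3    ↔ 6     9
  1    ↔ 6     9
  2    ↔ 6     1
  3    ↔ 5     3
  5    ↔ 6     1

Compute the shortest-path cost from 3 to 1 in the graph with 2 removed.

Comparing a few candidate routes:
3→5→4→1: 3 + 1 + 4 = 8
3→4→1: 7 + 4 = 11
3→5→1: 3 + 9 = 12
Shortest: 8.

8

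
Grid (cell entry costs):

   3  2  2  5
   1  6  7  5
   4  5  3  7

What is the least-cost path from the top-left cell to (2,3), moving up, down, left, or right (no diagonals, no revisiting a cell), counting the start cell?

Cheapest: (0,0) (1,0) (2,0) (2,1) (2,2) (2,3)
  3 + 1 + 4 + 5 + 3 + 7 = 23

23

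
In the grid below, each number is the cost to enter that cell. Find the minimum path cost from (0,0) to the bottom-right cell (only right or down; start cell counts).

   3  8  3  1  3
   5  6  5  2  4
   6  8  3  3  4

Take [0,0]→[0,1]→[0,2]→[0,3]→[1,3]→[2,3]→[2,4] for a total of 3 + 8 + 3 + 1 + 2 + 3 + 4 = 24.
(Top row then right column would cost 26.)

24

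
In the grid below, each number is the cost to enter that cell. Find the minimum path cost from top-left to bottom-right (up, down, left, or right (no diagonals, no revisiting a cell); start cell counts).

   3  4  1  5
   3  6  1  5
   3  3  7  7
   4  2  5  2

Take [0,0] → [1,0] → [2,0] → [2,1] → [3,1] → [3,2] → [3,3] for a total of 3 + 3 + 3 + 3 + 2 + 5 + 2 = 21.

21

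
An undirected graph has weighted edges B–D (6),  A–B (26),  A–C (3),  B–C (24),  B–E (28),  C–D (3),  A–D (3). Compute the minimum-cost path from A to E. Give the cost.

37

Candidate routes:
A → B → E: 26 + 28 = 54
A → C → B → E: 3 + 24 + 28 = 55
A → D → C → B → E: 3 + 3 + 24 + 28 = 58
A → D → B → E: 3 + 6 + 28 = 37
A → C → D → B → E: 3 + 3 + 6 + 28 = 40
Shortest: 37.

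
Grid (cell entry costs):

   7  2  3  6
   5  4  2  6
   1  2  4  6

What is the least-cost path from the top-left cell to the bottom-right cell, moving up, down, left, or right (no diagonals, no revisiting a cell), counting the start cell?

24

Best path: (0,0) (0,1) (0,2) (1,2) (2,2) (2,3)
Cost: 7 + 2 + 3 + 2 + 4 + 6 = 24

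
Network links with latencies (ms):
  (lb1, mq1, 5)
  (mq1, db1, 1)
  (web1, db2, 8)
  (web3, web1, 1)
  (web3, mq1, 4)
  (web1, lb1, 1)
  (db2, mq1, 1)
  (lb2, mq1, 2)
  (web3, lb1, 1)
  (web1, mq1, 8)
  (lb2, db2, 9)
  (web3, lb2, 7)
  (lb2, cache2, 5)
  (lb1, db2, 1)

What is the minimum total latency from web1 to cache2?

Comparing a few candidate routes:
web1-lb1-web3-mq1-lb2-cache2: 1 + 1 + 4 + 2 + 5 = 13
web1-lb1-db2-mq1-lb2-cache2: 1 + 1 + 1 + 2 + 5 = 10
web1-web3-lb1-db2-mq1-lb2-cache2: 1 + 1 + 1 + 1 + 2 + 5 = 11
web1-web3-mq1-lb2-cache2: 1 + 4 + 2 + 5 = 12
The minimum is 10 ms.

10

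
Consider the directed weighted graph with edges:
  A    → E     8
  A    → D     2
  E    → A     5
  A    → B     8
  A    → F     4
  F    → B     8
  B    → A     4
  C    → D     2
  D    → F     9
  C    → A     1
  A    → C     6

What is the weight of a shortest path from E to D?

7

Paths from E to D:
E - A - C - D: 5 + 6 + 2 = 13
E - A - D: 5 + 2 = 7
Best route has total 7.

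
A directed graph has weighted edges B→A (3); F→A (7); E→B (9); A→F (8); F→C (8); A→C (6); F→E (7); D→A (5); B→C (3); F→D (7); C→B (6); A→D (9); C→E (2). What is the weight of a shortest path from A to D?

Paths from A to D:
A -> D: 9
A -> F -> D: 8 + 7 = 15
The minimum is 9.

9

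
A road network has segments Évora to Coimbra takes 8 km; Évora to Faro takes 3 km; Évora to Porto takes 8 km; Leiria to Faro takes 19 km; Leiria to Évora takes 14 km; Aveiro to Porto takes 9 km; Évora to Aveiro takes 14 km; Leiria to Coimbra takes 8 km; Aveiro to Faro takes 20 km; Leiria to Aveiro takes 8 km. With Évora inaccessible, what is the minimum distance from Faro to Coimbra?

Candidate routes:
Faro→Aveiro→Leiria→Coimbra: 20 + 8 + 8 = 36
Faro→Leiria→Coimbra: 19 + 8 = 27
Shortest: 27 km.

27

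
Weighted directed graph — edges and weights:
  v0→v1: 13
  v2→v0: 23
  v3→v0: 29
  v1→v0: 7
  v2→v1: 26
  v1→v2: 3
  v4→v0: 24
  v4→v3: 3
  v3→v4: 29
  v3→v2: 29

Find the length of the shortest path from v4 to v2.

Routes from v4 to v2:
v4-v3-v0-v1-v2: 3 + 29 + 13 + 3 = 48
v4-v0-v1-v2: 24 + 13 + 3 = 40
v4-v3-v2: 3 + 29 = 32
Shortest: 32.

32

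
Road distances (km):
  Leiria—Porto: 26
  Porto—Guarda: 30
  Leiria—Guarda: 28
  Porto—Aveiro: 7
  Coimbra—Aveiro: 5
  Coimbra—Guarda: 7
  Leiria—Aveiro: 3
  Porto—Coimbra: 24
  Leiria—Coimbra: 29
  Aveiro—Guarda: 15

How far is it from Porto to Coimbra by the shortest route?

Checking several routes:
Porto - Aveiro - Leiria - Coimbra: 7 + 3 + 29 = 39
Porto - Leiria - Aveiro - Coimbra: 26 + 3 + 5 = 34
Porto - Aveiro - Guarda - Coimbra: 7 + 15 + 7 = 29
Porto - Guarda - Coimbra: 30 + 7 = 37
Porto - Aveiro - Coimbra: 7 + 5 = 12
Porto - Coimbra: 24
Shortest: 12 km.

12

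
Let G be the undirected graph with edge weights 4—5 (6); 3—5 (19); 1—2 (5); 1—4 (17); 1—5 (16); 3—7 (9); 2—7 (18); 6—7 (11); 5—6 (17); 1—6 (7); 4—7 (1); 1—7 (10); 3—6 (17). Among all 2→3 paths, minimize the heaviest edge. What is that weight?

10

Comparing a few candidate routes:
2 -> 1 -> 6 -> 7 -> 3: max(5, 7, 11, 9) = 11
2 -> 1 -> 4 -> 7 -> 3: max(5, 17, 1, 9) = 17
2 -> 1 -> 4 -> 5 -> 6 -> 3: max(5, 17, 6, 17, 17) = 17
2 -> 1 -> 4 -> 7 -> 6 -> 3: max(5, 17, 1, 11, 17) = 17
2 -> 1 -> 7 -> 3: max(5, 10, 9) = 10
2 -> 1 -> 5 -> 4 -> 7 -> 3: max(5, 16, 6, 1, 9) = 16
Smallest bottleneck: 10.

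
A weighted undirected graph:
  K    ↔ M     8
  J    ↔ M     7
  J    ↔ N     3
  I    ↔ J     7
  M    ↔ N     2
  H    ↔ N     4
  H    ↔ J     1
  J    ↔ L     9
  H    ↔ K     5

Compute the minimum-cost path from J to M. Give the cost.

5

Some routes from J to M:
J-H-N-M: 1 + 4 + 2 = 7
J-M: 7
J-N-M: 3 + 2 = 5
Shortest: 5.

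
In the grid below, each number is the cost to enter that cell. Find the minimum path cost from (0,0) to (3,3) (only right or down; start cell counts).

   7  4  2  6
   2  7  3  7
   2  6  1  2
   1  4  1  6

Best path: r0c0 r1c0 r2c0 r3c0 r3c1 r3c2 r3c3
Cost: 7 + 2 + 2 + 1 + 4 + 1 + 6 = 23
(Top row then right column would cost 34.)

23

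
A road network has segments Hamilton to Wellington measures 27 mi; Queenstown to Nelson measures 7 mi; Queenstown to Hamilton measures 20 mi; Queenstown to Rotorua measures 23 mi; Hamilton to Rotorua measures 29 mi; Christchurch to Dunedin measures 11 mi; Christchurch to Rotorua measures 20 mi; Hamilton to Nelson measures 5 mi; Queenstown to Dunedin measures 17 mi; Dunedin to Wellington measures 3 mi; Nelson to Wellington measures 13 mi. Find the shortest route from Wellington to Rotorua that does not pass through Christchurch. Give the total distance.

43

Comparing a few candidate routes:
Wellington→Hamilton→Rotorua: 27 + 29 = 56
Wellington→Nelson→Queenstown→Rotorua: 13 + 7 + 23 = 43
Wellington→Dunedin→Queenstown→Rotorua: 3 + 17 + 23 = 43
Wellington→Nelson→Hamilton→Queenstown→Rotorua: 13 + 5 + 20 + 23 = 61
Wellington→Nelson→Hamilton→Rotorua: 13 + 5 + 29 = 47
Shortest: 43 mi.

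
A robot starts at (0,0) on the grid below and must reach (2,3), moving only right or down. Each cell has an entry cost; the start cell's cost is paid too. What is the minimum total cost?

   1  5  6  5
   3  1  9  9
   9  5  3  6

19

One optimal route is r0c0→r1c0→r1c1→r2c1→r2c2→r2c3.
Its cost is 1 + 3 + 1 + 5 + 3 + 6 = 19.
For comparison, the top-then-right route costs 32.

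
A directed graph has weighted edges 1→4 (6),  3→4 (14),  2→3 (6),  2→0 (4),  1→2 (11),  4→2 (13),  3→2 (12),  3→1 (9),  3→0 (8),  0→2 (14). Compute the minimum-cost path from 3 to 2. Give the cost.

12

Some routes from 3 to 2:
3 → 4 → 2: 14 + 13 = 27
3 → 0 → 2: 8 + 14 = 22
3 → 2: 12
3 → 1 → 2: 9 + 11 = 20
Shortest: 12.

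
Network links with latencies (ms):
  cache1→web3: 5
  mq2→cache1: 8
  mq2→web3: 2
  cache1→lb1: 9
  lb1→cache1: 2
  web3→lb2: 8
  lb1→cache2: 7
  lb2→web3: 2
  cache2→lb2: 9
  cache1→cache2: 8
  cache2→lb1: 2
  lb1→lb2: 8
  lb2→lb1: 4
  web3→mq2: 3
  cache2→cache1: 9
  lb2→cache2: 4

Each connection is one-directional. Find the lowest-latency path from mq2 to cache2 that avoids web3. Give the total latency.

16

Paths from mq2 to cache2 avoiding web3:
mq2 → cache1 → lb1 → cache2: 8 + 9 + 7 = 24
mq2 → cache1 → cache2: 8 + 8 = 16
mq2 → cache1 → lb1 → lb2 → cache2: 8 + 9 + 8 + 4 = 29
Shortest: 16 ms.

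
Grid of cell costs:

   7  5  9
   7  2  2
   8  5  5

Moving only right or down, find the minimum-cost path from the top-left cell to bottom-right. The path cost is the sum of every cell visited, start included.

Best path: [0,0] → [0,1] → [1,1] → [1,2] → [2,2]
Cost: 7 + 5 + 2 + 2 + 5 = 21
(Top row then right column would cost 28.)

21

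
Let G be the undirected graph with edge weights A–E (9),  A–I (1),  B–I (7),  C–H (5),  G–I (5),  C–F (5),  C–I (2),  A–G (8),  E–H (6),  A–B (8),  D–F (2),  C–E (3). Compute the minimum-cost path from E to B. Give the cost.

12

Checking several routes:
E→C→I→B: 3 + 2 + 7 = 12
E→A→B: 9 + 8 = 17
E→C→I→A→B: 3 + 2 + 1 + 8 = 14
The minimum is 12.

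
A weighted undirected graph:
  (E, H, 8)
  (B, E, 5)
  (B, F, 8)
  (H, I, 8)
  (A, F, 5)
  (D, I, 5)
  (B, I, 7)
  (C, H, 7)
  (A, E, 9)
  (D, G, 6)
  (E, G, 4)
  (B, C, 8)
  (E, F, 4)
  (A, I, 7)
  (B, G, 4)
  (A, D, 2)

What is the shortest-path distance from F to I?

Comparing a few candidate routes:
F→B→I: 8 + 7 = 15
F→E→B→I: 4 + 5 + 7 = 16
F→A→I: 5 + 7 = 12
F→A→D→I: 5 + 2 + 5 = 12
The minimum is 12.

12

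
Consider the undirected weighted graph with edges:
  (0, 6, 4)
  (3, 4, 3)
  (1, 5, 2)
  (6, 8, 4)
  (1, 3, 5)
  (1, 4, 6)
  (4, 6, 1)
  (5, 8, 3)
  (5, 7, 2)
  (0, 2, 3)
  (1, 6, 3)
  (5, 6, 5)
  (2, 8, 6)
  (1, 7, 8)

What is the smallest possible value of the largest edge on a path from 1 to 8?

3

Checking several routes:
1 -> 6 -> 8: max(3, 4) = 4
1 -> 6 -> 5 -> 8: max(3, 5, 3) = 5
1 -> 5 -> 6 -> 8: max(2, 5, 4) = 5
1 -> 5 -> 8: max(2, 3) = 3
1 -> 3 -> 4 -> 6 -> 5 -> 8: max(5, 3, 1, 5, 3) = 5
1 -> 3 -> 4 -> 6 -> 8: max(5, 3, 1, 4) = 5
Smallest bottleneck: 3.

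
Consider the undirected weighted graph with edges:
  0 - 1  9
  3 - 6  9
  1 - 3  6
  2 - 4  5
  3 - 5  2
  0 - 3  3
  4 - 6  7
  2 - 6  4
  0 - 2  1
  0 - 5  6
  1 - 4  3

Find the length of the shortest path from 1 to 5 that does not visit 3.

Candidate routes:
1 → 4 → 2 → 0 → 5: 3 + 5 + 1 + 6 = 15
1 → 4 → 6 → 2 → 0 → 5: 3 + 7 + 4 + 1 + 6 = 21
1 → 0 → 5: 9 + 6 = 15
The minimum is 15.

15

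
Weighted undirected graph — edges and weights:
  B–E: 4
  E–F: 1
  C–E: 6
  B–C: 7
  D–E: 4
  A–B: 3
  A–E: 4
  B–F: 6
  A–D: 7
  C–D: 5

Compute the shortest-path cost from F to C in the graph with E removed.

13

Routes from F to C avoiding E:
F-B-C: 6 + 7 = 13
F-B-A-D-C: 6 + 3 + 7 + 5 = 21
Shortest: 13.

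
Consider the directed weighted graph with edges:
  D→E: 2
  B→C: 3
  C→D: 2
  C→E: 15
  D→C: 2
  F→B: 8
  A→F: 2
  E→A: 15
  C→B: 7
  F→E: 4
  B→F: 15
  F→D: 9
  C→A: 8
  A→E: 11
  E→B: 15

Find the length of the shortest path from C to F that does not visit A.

22

Candidate routes:
C→E→B→F: 15 + 15 + 15 = 45
C→B→F: 7 + 15 = 22
C→D→E→B→F: 2 + 2 + 15 + 15 = 34
Shortest: 22.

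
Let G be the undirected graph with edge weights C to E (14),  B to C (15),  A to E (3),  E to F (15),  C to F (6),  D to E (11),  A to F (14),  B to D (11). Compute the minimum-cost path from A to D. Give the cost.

14

Checking several routes:
A→F→E→D: 14 + 15 + 11 = 40
A→E→D: 3 + 11 = 14
A→E→C→B→D: 3 + 14 + 15 + 11 = 43
A→F→C→E→D: 14 + 6 + 14 + 11 = 45
The minimum is 14.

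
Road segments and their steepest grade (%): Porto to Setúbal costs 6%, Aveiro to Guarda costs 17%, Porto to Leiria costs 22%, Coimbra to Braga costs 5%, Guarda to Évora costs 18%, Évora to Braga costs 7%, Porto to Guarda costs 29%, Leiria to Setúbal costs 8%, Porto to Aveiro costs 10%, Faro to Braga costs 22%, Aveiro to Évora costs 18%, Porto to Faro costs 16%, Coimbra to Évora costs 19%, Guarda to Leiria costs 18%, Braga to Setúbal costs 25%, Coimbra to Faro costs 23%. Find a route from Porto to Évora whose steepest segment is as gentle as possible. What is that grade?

Some routes from Porto to Évora:
Porto→Aveiro→Évora: max(10, 18) = 18
Porto→Setúbal→Leiria→Guarda→Aveiro→Évora: max(6, 8, 18, 17, 18) = 18
Porto→Aveiro→Guarda→Évora: max(10, 17, 18) = 18
Porto→Faro→Braga→Coimbra→Évora: max(16, 22, 5, 19) = 22
Porto→Setúbal→Leiria→Guarda→Évora: max(6, 8, 18, 18) = 18
Smallest bottleneck: 18%.

18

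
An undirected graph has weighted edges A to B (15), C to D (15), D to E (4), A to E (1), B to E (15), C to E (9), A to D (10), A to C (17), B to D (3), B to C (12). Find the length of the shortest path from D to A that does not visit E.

10

Candidate routes:
D -> B -> A: 3 + 15 = 18
D -> A: 10
D -> B -> C -> A: 3 + 12 + 17 = 32
D -> C -> A: 15 + 17 = 32
D -> C -> B -> A: 15 + 12 + 15 = 42
The minimum is 10.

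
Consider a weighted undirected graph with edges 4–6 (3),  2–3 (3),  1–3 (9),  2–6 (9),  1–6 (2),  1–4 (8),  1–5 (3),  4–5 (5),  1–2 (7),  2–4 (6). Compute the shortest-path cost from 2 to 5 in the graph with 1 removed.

Candidate routes:
2 -> 4 -> 5: 6 + 5 = 11
2 -> 6 -> 4 -> 5: 9 + 3 + 5 = 17
The minimum is 11.

11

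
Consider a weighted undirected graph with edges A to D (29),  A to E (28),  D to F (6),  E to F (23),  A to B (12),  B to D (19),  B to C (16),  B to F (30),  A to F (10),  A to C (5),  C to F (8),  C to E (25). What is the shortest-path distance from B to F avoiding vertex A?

Routes from B to F avoiding A:
B→C→F: 16 + 8 = 24
B→D→F: 19 + 6 = 25
B→C→E→F: 16 + 25 + 23 = 64
B→F: 30
Shortest: 24.

24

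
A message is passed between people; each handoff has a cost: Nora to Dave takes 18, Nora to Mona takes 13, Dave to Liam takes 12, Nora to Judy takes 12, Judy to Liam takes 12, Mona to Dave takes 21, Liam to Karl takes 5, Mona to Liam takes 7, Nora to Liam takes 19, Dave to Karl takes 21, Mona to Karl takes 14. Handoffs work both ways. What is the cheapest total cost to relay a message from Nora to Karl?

24

Comparing a few candidate routes:
Nora → Judy → Liam → Karl: 12 + 12 + 5 = 29
Nora → Mona → Karl: 13 + 14 = 27
Nora → Liam → Karl: 19 + 5 = 24
Nora → Mona → Liam → Karl: 13 + 7 + 5 = 25
Best route has total 24.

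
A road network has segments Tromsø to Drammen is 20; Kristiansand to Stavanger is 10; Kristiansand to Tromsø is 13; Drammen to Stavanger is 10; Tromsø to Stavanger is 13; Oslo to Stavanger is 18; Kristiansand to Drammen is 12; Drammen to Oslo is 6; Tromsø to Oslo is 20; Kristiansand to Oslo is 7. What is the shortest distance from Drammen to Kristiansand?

12

Checking several routes:
Drammen-Oslo-Kristiansand: 6 + 7 = 13
Drammen-Oslo-Stavanger-Kristiansand: 6 + 18 + 10 = 34
Drammen-Kristiansand: 12
Drammen-Tromsø-Kristiansand: 20 + 13 = 33
Drammen-Stavanger-Kristiansand: 10 + 10 = 20
Drammen-Stavanger-Oslo-Kristiansand: 10 + 18 + 7 = 35
Best route has total 12.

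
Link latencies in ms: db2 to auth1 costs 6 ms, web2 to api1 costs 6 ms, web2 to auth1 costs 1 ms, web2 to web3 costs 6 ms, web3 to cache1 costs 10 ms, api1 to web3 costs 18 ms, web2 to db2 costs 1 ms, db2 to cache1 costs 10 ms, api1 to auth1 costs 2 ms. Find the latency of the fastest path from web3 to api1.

A few of the web3→api1 routes:
web3 → web2 → db2 → auth1 → api1: 6 + 1 + 6 + 2 = 15
web3 → web2 → auth1 → api1: 6 + 1 + 2 = 9
web3 → cache1 → db2 → web2 → auth1 → api1: 10 + 10 + 1 + 1 + 2 = 24
web3 → web2 → api1: 6 + 6 = 12
web3 → api1: 18
Shortest: 9 ms.

9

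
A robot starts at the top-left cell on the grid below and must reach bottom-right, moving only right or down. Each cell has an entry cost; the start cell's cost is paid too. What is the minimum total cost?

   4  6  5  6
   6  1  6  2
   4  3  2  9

Path [0,0] [0,1] [1,1] [2,1] [2,2] [2,3]: 4 + 6 + 1 + 3 + 2 + 9 = 25.

25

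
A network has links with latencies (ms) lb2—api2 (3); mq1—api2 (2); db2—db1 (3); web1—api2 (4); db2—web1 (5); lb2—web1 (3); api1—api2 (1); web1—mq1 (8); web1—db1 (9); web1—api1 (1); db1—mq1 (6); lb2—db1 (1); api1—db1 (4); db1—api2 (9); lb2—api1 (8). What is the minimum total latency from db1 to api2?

Comparing a few candidate routes:
db1 -> lb2 -> web1 -> api1 -> api2: 1 + 3 + 1 + 1 = 6
db1 -> mq1 -> api2: 6 + 2 = 8
db1 -> lb2 -> web1 -> api2: 1 + 3 + 4 = 8
db1 -> api1 -> api2: 4 + 1 = 5
db1 -> lb2 -> api2: 1 + 3 = 4
Best route has total 4 ms.

4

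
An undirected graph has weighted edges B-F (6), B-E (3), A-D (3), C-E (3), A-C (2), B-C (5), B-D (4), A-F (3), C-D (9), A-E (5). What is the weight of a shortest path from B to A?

7

Checking several routes:
B → C → A: 5 + 2 = 7
B → E → A: 3 + 5 = 8
B → F → A: 6 + 3 = 9
B → E → C → A: 3 + 3 + 2 = 8
B → D → A: 4 + 3 = 7
The minimum is 7.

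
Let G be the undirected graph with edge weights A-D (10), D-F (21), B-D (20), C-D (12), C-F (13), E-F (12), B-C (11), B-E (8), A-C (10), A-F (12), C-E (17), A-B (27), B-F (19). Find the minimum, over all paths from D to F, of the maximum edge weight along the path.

A few of the D→F routes:
D→A→C→F: max(10, 10, 13) = 13
D→A→F: max(10, 12) = 12
D→C→A→F: max(12, 10, 12) = 12
D→A→C→B→E→F: max(10, 10, 11, 8, 12) = 12
D→C→B→E→F: max(12, 11, 8, 12) = 12
The minimum achievable maximum is 12.

12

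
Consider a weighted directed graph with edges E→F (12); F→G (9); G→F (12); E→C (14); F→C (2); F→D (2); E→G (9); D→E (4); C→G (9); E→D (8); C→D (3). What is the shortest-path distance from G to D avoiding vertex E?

14

Routes from G to D avoiding E:
G - F - D: 12 + 2 = 14
G - F - C - D: 12 + 2 + 3 = 17
The minimum is 14.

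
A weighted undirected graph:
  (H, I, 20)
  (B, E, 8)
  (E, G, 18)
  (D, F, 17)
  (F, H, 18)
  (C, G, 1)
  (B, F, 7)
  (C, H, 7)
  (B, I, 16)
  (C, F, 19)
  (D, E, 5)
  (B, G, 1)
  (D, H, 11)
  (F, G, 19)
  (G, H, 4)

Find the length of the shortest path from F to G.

8

Comparing a few candidate routes:
F → C → G: 19 + 1 = 20
F → G: 19
F → B → G: 7 + 1 = 8
Best route has total 8.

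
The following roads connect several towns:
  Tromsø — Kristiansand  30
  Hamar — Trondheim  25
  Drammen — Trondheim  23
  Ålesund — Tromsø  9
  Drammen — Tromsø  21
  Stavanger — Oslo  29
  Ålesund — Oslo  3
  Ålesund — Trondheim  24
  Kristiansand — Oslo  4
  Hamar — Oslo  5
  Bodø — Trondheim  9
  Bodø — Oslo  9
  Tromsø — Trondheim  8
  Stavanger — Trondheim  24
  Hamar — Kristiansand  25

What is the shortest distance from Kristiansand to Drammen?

A few of the Kristiansand→Drammen routes:
Kristiansand → Oslo → Ålesund → Tromsø → Trondheim → Drammen: 4 + 3 + 9 + 8 + 23 = 47
Kristiansand → Oslo → Ålesund → Tromsø → Drammen: 4 + 3 + 9 + 21 = 37
Kristiansand → Oslo → Bodø → Trondheim → Drammen: 4 + 9 + 9 + 23 = 45
Shortest: 37.

37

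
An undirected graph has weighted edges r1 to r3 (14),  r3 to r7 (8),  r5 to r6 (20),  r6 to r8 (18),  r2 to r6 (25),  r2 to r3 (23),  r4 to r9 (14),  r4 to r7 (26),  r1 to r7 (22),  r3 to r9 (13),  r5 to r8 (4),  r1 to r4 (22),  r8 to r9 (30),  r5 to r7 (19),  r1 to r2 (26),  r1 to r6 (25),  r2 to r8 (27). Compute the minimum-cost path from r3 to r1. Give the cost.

14

Checking several routes:
r3 → r1: 14
r3 → r7 → r1: 8 + 22 = 30
r3 → r9 → r4 → r1: 13 + 14 + 22 = 49
r3 → r2 → r1: 23 + 26 = 49
The minimum is 14.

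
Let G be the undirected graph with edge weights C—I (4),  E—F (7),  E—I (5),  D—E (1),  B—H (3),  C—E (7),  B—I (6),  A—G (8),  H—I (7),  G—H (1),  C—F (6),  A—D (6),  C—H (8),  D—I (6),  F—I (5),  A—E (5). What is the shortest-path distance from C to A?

12

A few of the C→A routes:
C -> I -> E -> A: 4 + 5 + 5 = 14
C -> E -> A: 7 + 5 = 12
C -> E -> D -> A: 7 + 1 + 6 = 14
Best route has total 12.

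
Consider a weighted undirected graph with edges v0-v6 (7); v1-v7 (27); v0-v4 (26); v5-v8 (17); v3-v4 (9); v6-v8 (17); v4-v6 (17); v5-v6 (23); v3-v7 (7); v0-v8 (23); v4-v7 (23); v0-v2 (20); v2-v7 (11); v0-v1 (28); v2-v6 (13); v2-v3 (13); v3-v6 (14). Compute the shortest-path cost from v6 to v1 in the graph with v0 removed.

Some routes from v6 to v1 avoiding v0:
v6 → v3 → v7 → v1: 14 + 7 + 27 = 48
v6 → v2 → v3 → v7 → v1: 13 + 13 + 7 + 27 = 60
v6 → v2 → v7 → v1: 13 + 11 + 27 = 51
The minimum is 48.

48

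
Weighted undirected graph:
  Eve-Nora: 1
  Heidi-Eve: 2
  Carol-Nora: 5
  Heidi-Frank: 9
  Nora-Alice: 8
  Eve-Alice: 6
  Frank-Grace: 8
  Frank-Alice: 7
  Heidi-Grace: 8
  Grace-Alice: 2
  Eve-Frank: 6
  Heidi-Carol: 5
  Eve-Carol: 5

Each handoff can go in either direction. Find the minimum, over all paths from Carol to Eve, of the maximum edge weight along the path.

5

Some routes from Carol to Eve:
Carol-Heidi-Eve: max(5, 2) = 5
Carol-Eve: max(5) = 5
Carol-Nora-Eve: max(5, 1) = 5
The minimum achievable maximum is 5.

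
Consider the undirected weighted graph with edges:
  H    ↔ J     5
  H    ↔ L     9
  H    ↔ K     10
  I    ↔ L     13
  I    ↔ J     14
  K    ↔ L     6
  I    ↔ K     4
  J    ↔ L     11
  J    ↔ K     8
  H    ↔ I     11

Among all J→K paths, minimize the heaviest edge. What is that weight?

A few of the J→K routes:
J → H → L → K: max(5, 9, 6) = 9
J → L → K: max(11, 6) = 11
J → L → H → I → K: max(11, 9, 11, 4) = 11
J → L → H → K: max(11, 9, 10) = 11
J → H → K: max(5, 10) = 10
J → K: max(8) = 8
Smallest bottleneck: 8.

8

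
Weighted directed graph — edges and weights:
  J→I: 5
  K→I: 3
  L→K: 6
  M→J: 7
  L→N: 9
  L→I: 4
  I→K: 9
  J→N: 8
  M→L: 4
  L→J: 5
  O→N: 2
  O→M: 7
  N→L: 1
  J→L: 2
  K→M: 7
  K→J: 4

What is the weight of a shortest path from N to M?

14

Paths from N to M:
N-L-I-K-M: 1 + 4 + 9 + 7 = 21
N-L-K-M: 1 + 6 + 7 = 14
N-L-J-I-K-M: 1 + 5 + 5 + 9 + 7 = 27
The minimum is 14.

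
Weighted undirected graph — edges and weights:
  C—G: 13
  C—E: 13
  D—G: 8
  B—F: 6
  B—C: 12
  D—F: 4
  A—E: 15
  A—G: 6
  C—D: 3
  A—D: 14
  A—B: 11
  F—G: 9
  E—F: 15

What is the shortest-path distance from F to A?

15

A few of the F→A routes:
F→G→A: 9 + 6 = 15
F→D→G→A: 4 + 8 + 6 = 18
F→B→A: 6 + 11 = 17
Best route has total 15.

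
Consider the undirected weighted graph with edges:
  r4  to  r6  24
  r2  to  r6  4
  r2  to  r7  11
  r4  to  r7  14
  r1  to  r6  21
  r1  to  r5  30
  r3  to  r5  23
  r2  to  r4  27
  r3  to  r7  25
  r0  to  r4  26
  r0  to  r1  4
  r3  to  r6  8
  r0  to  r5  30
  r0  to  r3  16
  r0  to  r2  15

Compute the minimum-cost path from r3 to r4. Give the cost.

Some routes from r3 to r4:
r3-r6-r2-r4: 8 + 4 + 27 = 39
r3-r7-r4: 25 + 14 = 39
r3-r6-r4: 8 + 24 = 32
r3-r0-r4: 16 + 26 = 42
r3-r6-r2-r7-r4: 8 + 4 + 11 + 14 = 37
Best route has total 32.

32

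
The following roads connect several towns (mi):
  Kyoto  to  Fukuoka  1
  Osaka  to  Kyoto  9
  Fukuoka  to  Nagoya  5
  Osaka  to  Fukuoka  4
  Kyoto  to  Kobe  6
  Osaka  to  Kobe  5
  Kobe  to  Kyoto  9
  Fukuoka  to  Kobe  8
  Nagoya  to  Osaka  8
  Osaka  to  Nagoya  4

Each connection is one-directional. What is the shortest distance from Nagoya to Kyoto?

Candidate routes:
Nagoya-Osaka-Kyoto: 8 + 9 = 17
Nagoya-Osaka-Kobe-Kyoto: 8 + 5 + 9 = 22
Nagoya-Osaka-Fukuoka-Kobe-Kyoto: 8 + 4 + 8 + 9 = 29
Shortest: 17 mi.

17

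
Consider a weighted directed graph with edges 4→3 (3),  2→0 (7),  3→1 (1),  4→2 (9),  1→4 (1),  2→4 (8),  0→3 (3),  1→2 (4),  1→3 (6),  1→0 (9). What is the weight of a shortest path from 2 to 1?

Routes from 2 to 1:
2-0-3-1: 7 + 3 + 1 = 11
2-4-3-1: 8 + 3 + 1 = 12
Best route has total 11.

11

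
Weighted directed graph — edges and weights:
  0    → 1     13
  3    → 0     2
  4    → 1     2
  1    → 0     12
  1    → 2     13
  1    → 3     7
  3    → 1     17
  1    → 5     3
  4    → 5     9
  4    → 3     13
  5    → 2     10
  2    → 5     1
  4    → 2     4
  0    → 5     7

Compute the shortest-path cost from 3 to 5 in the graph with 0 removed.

20

Routes from 3 to 5 avoiding 0:
3 -> 1 -> 5: 17 + 3 = 20
3 -> 1 -> 2 -> 5: 17 + 13 + 1 = 31
The minimum is 20.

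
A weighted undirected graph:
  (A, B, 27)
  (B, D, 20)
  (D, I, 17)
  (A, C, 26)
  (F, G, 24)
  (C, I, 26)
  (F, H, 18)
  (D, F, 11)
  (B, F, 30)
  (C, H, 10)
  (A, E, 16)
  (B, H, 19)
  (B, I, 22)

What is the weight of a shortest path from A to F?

54

Some routes from A to F:
A→B→D→F: 27 + 20 + 11 = 58
A→C→H→F: 26 + 10 + 18 = 54
A→B→H→F: 27 + 19 + 18 = 64
A→B→F: 27 + 30 = 57
Shortest: 54.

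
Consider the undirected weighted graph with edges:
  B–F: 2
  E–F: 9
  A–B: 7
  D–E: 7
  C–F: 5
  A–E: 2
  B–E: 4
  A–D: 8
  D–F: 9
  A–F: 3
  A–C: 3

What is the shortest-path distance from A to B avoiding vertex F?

6

Candidate routes:
A → B: 7
A → E → B: 2 + 4 = 6
A → D → E → B: 8 + 7 + 4 = 19
Best route has total 6.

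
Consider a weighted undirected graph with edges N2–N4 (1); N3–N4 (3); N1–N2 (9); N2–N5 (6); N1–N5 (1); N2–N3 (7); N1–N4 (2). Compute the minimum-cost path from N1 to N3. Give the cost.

5

Comparing a few candidate routes:
N1 → N4 → N2 → N3: 2 + 1 + 7 = 10
N1 → N4 → N3: 2 + 3 = 5
N1 → N5 → N2 → N4 → N3: 1 + 6 + 1 + 3 = 11
N1 → N2 → N4 → N3: 9 + 1 + 3 = 13
Shortest: 5.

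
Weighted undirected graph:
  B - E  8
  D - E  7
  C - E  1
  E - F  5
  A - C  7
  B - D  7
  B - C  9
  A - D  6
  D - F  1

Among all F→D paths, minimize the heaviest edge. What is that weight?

1

Paths from F to D:
F-E-D: max(5, 7) = 7
F-E-B-D: max(5, 8, 7) = 8
F-E-B-C-A-D: max(5, 8, 9, 7, 6) = 9
F-E-C-B-D: max(5, 1, 9, 7) = 9
F-E-C-A-D: max(5, 1, 7, 6) = 7
F-D: max(1) = 1
The minimum achievable maximum is 1.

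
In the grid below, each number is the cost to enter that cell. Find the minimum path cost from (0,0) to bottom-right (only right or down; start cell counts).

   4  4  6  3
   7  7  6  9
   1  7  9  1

27

Best path: [0,0] [0,1] [0,2] [0,3] [1,3] [2,3]
Cost: 4 + 4 + 6 + 3 + 9 + 1 = 27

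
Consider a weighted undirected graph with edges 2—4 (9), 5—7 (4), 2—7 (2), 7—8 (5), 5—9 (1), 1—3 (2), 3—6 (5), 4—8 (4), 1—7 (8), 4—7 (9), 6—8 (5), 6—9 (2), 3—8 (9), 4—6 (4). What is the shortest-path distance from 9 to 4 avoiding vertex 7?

6

Candidate routes:
9-6-8-4: 2 + 5 + 4 = 11
9-6-4: 2 + 4 = 6
9-6-3-8-4: 2 + 5 + 9 + 4 = 20
Best route has total 6.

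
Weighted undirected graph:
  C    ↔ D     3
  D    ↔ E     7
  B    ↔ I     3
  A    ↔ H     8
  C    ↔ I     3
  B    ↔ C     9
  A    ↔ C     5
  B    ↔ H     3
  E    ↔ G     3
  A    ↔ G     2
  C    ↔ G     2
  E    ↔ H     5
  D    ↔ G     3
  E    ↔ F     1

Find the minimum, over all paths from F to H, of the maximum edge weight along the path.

3

A few of the F→H routes:
F-E-H: max(1, 5) = 5
F-E-G-C-I-B-H: max(1, 3, 2, 3, 3, 3) = 3
F-E-G-D-C-I-B-H: max(1, 3, 3, 3, 3, 3, 3) = 3
Smallest bottleneck: 3.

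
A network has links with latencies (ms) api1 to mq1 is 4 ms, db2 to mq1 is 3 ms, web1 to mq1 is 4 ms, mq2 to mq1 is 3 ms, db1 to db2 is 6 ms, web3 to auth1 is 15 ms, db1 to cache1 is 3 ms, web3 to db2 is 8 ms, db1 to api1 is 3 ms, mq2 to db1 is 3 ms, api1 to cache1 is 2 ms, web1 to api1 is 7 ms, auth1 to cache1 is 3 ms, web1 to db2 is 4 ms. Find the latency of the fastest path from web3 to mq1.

11

Comparing a few candidate routes:
web3 → db2 → db1 → mq2 → mq1: 8 + 6 + 3 + 3 = 20
web3 → db2 → mq1: 8 + 3 = 11
web3 → db2 → web1 → mq1: 8 + 4 + 4 = 16
The minimum is 11 ms.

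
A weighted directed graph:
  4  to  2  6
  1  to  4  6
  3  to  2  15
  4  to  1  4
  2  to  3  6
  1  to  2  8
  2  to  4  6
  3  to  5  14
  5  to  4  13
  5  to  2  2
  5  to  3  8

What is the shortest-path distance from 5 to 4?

8

Routes from 5 to 4:
5-2-4: 2 + 6 = 8
5-4: 13
5-3-2-4: 8 + 15 + 6 = 29
Shortest: 8.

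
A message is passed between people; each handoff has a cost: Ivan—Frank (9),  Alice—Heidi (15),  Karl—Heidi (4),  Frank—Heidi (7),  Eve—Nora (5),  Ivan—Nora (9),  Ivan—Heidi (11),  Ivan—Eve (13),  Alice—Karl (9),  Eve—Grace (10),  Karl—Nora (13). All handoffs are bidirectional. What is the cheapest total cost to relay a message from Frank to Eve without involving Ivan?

Candidate routes:
Frank -> Heidi -> Karl -> Nora -> Eve: 7 + 4 + 13 + 5 = 29
Frank -> Heidi -> Alice -> Karl -> Nora -> Eve: 7 + 15 + 9 + 13 + 5 = 49
Best route has total 29.

29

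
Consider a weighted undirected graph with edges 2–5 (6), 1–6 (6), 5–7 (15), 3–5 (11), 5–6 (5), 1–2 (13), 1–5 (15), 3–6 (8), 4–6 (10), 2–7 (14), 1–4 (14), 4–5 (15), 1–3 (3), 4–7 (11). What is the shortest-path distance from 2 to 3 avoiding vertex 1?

17

Checking several routes:
2→5→6→3: 6 + 5 + 8 = 19
2→5→3: 6 + 11 = 17
2→5→4→6→3: 6 + 15 + 10 + 8 = 39
2→7→5→6→3: 14 + 15 + 5 + 8 = 42
2→7→5→3: 14 + 15 + 11 = 40
Best route has total 17.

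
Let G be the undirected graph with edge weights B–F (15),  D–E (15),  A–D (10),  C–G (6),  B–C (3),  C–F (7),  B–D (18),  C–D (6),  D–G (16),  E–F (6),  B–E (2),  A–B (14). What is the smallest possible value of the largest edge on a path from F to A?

Checking several routes:
F -> C -> D -> A: max(7, 6, 10) = 10
F -> E -> B -> C -> D -> A: max(6, 2, 3, 6, 10) = 10
F -> E -> B -> A: max(6, 2, 14) = 14
Smallest bottleneck: 10.

10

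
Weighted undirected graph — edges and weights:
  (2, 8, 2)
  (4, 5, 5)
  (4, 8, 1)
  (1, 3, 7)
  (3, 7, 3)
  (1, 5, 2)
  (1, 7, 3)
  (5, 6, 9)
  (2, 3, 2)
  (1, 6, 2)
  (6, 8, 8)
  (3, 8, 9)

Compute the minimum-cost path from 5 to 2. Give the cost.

Some routes from 5 to 2:
5-4-8-3-2: 5 + 1 + 9 + 2 = 17
5-1-6-8-2: 2 + 2 + 8 + 2 = 14
5-6-1-7-3-2: 9 + 2 + 3 + 3 + 2 = 19
5-1-3-2: 2 + 7 + 2 = 11
5-4-8-2: 5 + 1 + 2 = 8
5-1-7-3-2: 2 + 3 + 3 + 2 = 10
Shortest: 8.

8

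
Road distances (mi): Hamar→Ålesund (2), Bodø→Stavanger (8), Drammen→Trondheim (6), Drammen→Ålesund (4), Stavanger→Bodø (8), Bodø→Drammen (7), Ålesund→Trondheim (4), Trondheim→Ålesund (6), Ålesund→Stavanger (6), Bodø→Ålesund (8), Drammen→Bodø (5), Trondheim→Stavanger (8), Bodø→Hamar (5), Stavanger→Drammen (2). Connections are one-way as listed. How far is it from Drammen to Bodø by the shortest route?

5

Paths from Drammen to Bodø:
Drammen-Trondheim-Stavanger-Bodø: 6 + 8 + 8 = 22
Drammen-Ålesund-Trondheim-Stavanger-Bodø: 4 + 4 + 8 + 8 = 24
Drammen-Ålesund-Stavanger-Bodø: 4 + 6 + 8 = 18
Drammen-Trondheim-Ålesund-Stavanger-Bodø: 6 + 6 + 6 + 8 = 26
Drammen-Bodø: 5
The minimum is 5 mi.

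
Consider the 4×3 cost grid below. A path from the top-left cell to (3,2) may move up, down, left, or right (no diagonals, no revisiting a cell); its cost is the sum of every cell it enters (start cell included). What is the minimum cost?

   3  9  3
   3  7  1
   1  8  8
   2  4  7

Best path: (0,0)→(1,0)→(2,0)→(3,0)→(3,1)→(3,2)
Cost: 3 + 3 + 1 + 2 + 4 + 7 = 20

20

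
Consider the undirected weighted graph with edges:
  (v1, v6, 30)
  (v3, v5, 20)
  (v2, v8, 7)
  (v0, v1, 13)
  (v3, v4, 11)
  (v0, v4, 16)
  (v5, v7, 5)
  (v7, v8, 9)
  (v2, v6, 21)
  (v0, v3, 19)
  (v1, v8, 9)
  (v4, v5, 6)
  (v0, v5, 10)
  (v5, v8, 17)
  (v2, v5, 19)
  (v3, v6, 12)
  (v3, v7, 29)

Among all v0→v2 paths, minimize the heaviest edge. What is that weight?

A few of the v0→v2 routes:
v0 - v1 - v8 - v2: max(13, 9, 7) = 13
v0 - v4 - v5 - v7 - v8 - v2: max(16, 6, 5, 9, 7) = 16
v0 - v5 - v7 - v8 - v2: max(10, 5, 9, 7) = 10
v0 - v4 - v5 - v8 - v2: max(16, 6, 17, 7) = 17
The minimum achievable maximum is 10.

10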